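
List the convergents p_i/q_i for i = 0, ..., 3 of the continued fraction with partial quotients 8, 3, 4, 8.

8/1, 25/3, 108/13, 889/107

Using the convergent recurrence p_i = a_i*p_{i-1} + p_{i-2}, q_i = a_i*q_{i-1} + q_{i-2} with p_{-2}=0, p_{-1}=1, q_{-2}=1, q_{-1}=0:
  i=0: a_0=8, p_0 = 8*1 + 0 = 8, q_0 = 8*0 + 1 = 1.
  i=1: a_1=3, p_1 = 3*8 + 1 = 25, q_1 = 3*1 + 0 = 3.
  i=2: a_2=4, p_2 = 4*25 + 8 = 108, q_2 = 4*3 + 1 = 13.
  i=3: a_3=8, p_3 = 8*108 + 25 = 889, q_3 = 8*13 + 3 = 107.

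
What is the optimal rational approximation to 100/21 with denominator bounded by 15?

62/13

Expand x = 100/21 as a continued fraction with the Euclidean algorithm:
  100 = 4*21 + 16, so a_0 = 4.
  21 = 1*16 + 5, so a_1 = 1.
  16 = 3*5 + 1, so a_2 = 3.
  5 = 5*1 + 0, so a_3 = 5.
so x = [4; 1, 3, 5].
Convergents (p_i = a_i*p_{i-1} + p_{i-2}, q_i = a_i*q_{i-1} + q_{i-2} with p_{-2}=0, p_{-1}=1, q_{-2}=1, q_{-1}=0), until the denominator exceeds 15:
  i=0: a_0=4, p_0 = 4*1 + 0 = 4, q_0 = 4*0 + 1 = 1.
  i=1: a_1=1, p_1 = 1*4 + 1 = 5, q_1 = 1*1 + 0 = 1.
  i=2: a_2=3, p_2 = 3*5 + 4 = 19, q_2 = 3*1 + 1 = 4.
  i=3: a_3=5, p_3 = 5*19 + 5 = 100, q_3 = 5*4 + 1 = 21.
q_3 = 21 > 15, so the last convergent with denominator <= 15 is p_2/q_2 = 19/4.
The closest fraction with denominator <= 15 is either p_2/q_2 or the intermediate fraction (k*p_2 + p_1)/(k*q_2 + q_1) with the largest k >= 1 whose denominator stays <= 15; these approach x as k grows, and every other convergent or intermediate fraction in range is farther away.
Largest k: floor((15 - q_1)/q_2) = floor((15 - 1)/4) = 3.
That gives (3*19 + 5)/(3*4 + 1) = 62/13.
Compare the errors: |x - 19/4| = |100*4 - 19*21|/(21*4) = 1/84, and |x - 62/13| = |100*13 - 62*21|/(21*13) = 2/273.
Cross-multiplying, 2*84 = 168 < 273 = 1*273, so 2/273 is smaller: the intermediate fraction 62/13 is closer to x than 19/4.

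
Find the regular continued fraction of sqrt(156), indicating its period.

Write x_i = (sqrt(156) + m_i)/d_i with (m_0, d_0) = (0, 1). a_0 = floor(sqrt(156)) = 12, since 12^2 = 144 <= 156 < 169 = 13^2.
Iterate m_{i+1} = d_i*a_i - m_i, d_{i+1} = (156 - m_{i+1}^2)/d_i, a_{i+1} = floor((a_0 + m_{i+1})/d_{i+1}):
  m_1 = 1*12 - 0 = 12, d_1 = (156 - 12^2)/1 = 12/1 = 12, a_1 = floor((12 + 12)/12) = 2.
  m_2 = 12*2 - 12 = 12, d_2 = (156 - 12^2)/12 = 12/12 = 1, a_2 = floor((12 + 12)/1) = 24.
  m_3 = 1*24 - 12 = 12, d_3 = (156 - 12^2)/1 = 12/1 = 12: (m_3, d_3) = (m_1, d_1) = (12, 12), so from here the quotients repeat a_1, a_2; the period length is 2.
Hence the expansion of sqrt(156) is a_0 = 12 followed by the repeating block 2, 24 (period 2).

[12; (2, 24)]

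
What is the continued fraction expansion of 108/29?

[3; 1, 2, 1, 1, 1, 2]

Run the Euclidean algorithm on 108 and 29; the successive quotients are the partial quotients a_0, a_1, ... (each step inverts the fractional part left over by the previous one):
  108 = 3*29 + 21, so a_0 = 3.
  29 = 1*21 + 8, so a_1 = 1.
  21 = 2*8 + 5, so a_2 = 2.
  8 = 1*5 + 3, so a_3 = 1.
  5 = 1*3 + 2, so a_4 = 1.
  3 = 1*2 + 1, so a_5 = 1.
  2 = 2*1 + 0, so a_6 = 2.
The remainder reaches 0 after 7 divisions, so the expansion has 7 partial quotients, read off in order.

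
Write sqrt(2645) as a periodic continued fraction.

Write x_i = (sqrt(2645) + m_i)/d_i with (m_0, d_0) = (0, 1). a_0 = floor(sqrt(2645)) = 51, since 51^2 = 2601 <= 2645 < 2704 = 52^2.
Iterate m_{i+1} = d_i*a_i - m_i, d_{i+1} = (2645 - m_{i+1}^2)/d_i, a_{i+1} = floor((a_0 + m_{i+1})/d_{i+1}):
  m_1 = 1*51 - 0 = 51, d_1 = (2645 - 51^2)/1 = 44/1 = 44, a_1 = floor((51 + 51)/44) = 2.
  m_2 = 44*2 - 51 = 37, d_2 = (2645 - 37^2)/44 = 1276/44 = 29, a_2 = floor((51 + 37)/29) = 3.
  m_3 = 29*3 - 37 = 50, d_3 = (2645 - 50^2)/29 = 145/29 = 5, a_3 = floor((51 + 50)/5) = 20.
  m_4 = 5*20 - 50 = 50, d_4 = (2645 - 50^2)/5 = 145/5 = 29, a_4 = floor((51 + 50)/29) = 3.
  m_5 = 29*3 - 50 = 37, d_5 = (2645 - 37^2)/29 = 1276/29 = 44, a_5 = floor((51 + 37)/44) = 2.
  m_6 = 44*2 - 37 = 51, d_6 = (2645 - 51^2)/44 = 44/44 = 1, a_6 = floor((51 + 51)/1) = 102.
  m_7 = 1*102 - 51 = 51, d_7 = (2645 - 51^2)/1 = 44/1 = 44: (m_7, d_7) = (m_1, d_1) = (51, 44), so from here the quotients repeat a_1, ..., a_6; the period length is 6.
Hence the expansion of sqrt(2645) is a_0 = 51 followed by the repeating block 2, 3, 20, 3, 2, 102 (period 6).

[51; (2, 3, 20, 3, 2, 102)]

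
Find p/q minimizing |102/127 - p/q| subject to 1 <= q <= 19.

4/5

Expand x = 102/127 as a continued fraction with the Euclidean algorithm:
  102 = 0*127 + 102, so a_0 = 0.
  127 = 1*102 + 25, so a_1 = 1.
  102 = 4*25 + 2, so a_2 = 4.
  25 = 12*2 + 1, so a_3 = 12.
  2 = 2*1 + 0, so a_4 = 2.
so x = [0; 1, 4, 12, 2].
Convergents (p_i = a_i*p_{i-1} + p_{i-2}, q_i = a_i*q_{i-1} + q_{i-2} with p_{-2}=0, p_{-1}=1, q_{-2}=1, q_{-1}=0), until the denominator exceeds 19:
  i=0: a_0=0, p_0 = 0*1 + 0 = 0, q_0 = 0*0 + 1 = 1.
  i=1: a_1=1, p_1 = 1*0 + 1 = 1, q_1 = 1*1 + 0 = 1.
  i=2: a_2=4, p_2 = 4*1 + 0 = 4, q_2 = 4*1 + 1 = 5.
  i=3: a_3=12, p_3 = 12*4 + 1 = 49, q_3 = 12*5 + 1 = 61.
q_3 = 61 > 19, so the last convergent with denominator <= 19 is p_2/q_2 = 4/5.
The closest fraction with denominator <= 19 is either p_2/q_2 or the intermediate fraction (k*p_2 + p_1)/(k*q_2 + q_1) with the largest k >= 1 whose denominator stays <= 19; these approach x as k grows, and every other convergent or intermediate fraction in range is farther away.
Largest k: floor((19 - q_1)/q_2) = floor((19 - 1)/5) = 3.
That gives (3*4 + 1)/(3*5 + 1) = 13/16.
Compare the errors: |x - 4/5| = |102*5 - 4*127|/(127*5) = 2/635, and |x - 13/16| = |102*16 - 13*127|/(127*16) = 19/2032.
Cross-multiplying, 2*2032 = 4064 < 12065 = 19*635, so 2/635 is smaller: the convergent 4/5 is closer to x than 13/16.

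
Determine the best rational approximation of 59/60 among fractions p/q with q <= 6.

Expand x = 59/60 as a continued fraction with the Euclidean algorithm:
  59 = 0*60 + 59, so a_0 = 0.
  60 = 1*59 + 1, so a_1 = 1.
  59 = 59*1 + 0, so a_2 = 59.
so x = [0; 1, 59].
Convergents (p_i = a_i*p_{i-1} + p_{i-2}, q_i = a_i*q_{i-1} + q_{i-2} with p_{-2}=0, p_{-1}=1, q_{-2}=1, q_{-1}=0), until the denominator exceeds 6:
  i=0: a_0=0, p_0 = 0*1 + 0 = 0, q_0 = 0*0 + 1 = 1.
  i=1: a_1=1, p_1 = 1*0 + 1 = 1, q_1 = 1*1 + 0 = 1.
  i=2: a_2=59, p_2 = 59*1 + 0 = 59, q_2 = 59*1 + 1 = 60.
q_2 = 60 > 6, so the last convergent with denominator <= 6 is p_1/q_1 = 1/1.
The closest fraction with denominator <= 6 is either p_1/q_1 or the intermediate fraction (k*p_1 + p_0)/(k*q_1 + q_0) with the largest k >= 1 whose denominator stays <= 6; these approach x as k grows, and every other convergent or intermediate fraction in range is farther away.
Largest k: floor((6 - q_0)/q_1) = floor((6 - 1)/1) = 5.
That gives (5*1 + 0)/(5*1 + 1) = 5/6.
Compare the errors: |x - 1/1| = |59*1 - 1*60|/(60*1) = 1/60, and |x - 5/6| = |59*6 - 5*60|/(60*6) = 54/360.
Cross-multiplying, 1*360 = 360 < 3240 = 54*60, so 1/60 is smaller: the convergent 1/1 is closer to x than 5/6.

1/1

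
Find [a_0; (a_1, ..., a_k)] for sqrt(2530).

[50; (3, 2, 1, 10, 2, 10, 1, 2, 3, 100)]

Write x_i = (sqrt(2530) + m_i)/d_i with (m_0, d_0) = (0, 1). a_0 = floor(sqrt(2530)) = 50, since 50^2 = 2500 <= 2530 < 2601 = 51^2.
Iterate m_{i+1} = d_i*a_i - m_i, d_{i+1} = (2530 - m_{i+1}^2)/d_i, a_{i+1} = floor((a_0 + m_{i+1})/d_{i+1}):
  m_1 = 1*50 - 0 = 50, d_1 = (2530 - 50^2)/1 = 30/1 = 30, a_1 = floor((50 + 50)/30) = 3.
  m_2 = 30*3 - 50 = 40, d_2 = (2530 - 40^2)/30 = 930/30 = 31, a_2 = floor((50 + 40)/31) = 2.
  m_3 = 31*2 - 40 = 22, d_3 = (2530 - 22^2)/31 = 2046/31 = 66, a_3 = floor((50 + 22)/66) = 1.
  m_4 = 66*1 - 22 = 44, d_4 = (2530 - 44^2)/66 = 594/66 = 9, a_4 = floor((50 + 44)/9) = 10.
  m_5 = 9*10 - 44 = 46, d_5 = (2530 - 46^2)/9 = 414/9 = 46, a_5 = floor((50 + 46)/46) = 2.
  m_6 = 46*2 - 46 = 46, d_6 = (2530 - 46^2)/46 = 414/46 = 9, a_6 = floor((50 + 46)/9) = 10.
  m_7 = 9*10 - 46 = 44, d_7 = (2530 - 44^2)/9 = 594/9 = 66, a_7 = floor((50 + 44)/66) = 1.
  m_8 = 66*1 - 44 = 22, d_8 = (2530 - 22^2)/66 = 2046/66 = 31, a_8 = floor((50 + 22)/31) = 2.
  m_9 = 31*2 - 22 = 40, d_9 = (2530 - 40^2)/31 = 930/31 = 30, a_9 = floor((50 + 40)/30) = 3.
  m_10 = 30*3 - 40 = 50, d_10 = (2530 - 50^2)/30 = 30/30 = 1, a_10 = floor((50 + 50)/1) = 100.
  m_11 = 1*100 - 50 = 50, d_11 = (2530 - 50^2)/1 = 30/1 = 30: (m_11, d_11) = (m_1, d_1) = (50, 30), so from here the quotients repeat a_1, ..., a_10; the period length is 10.
Hence the expansion of sqrt(2530) is a_0 = 50 followed by the repeating block 3, 2, 1, 10, 2, 10, 1, 2, 3, 100 (period 10).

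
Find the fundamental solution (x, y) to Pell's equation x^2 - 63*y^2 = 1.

First expand sqrt(63) as a continued fraction. With x_i = (sqrt(63) + m_i)/d_i and (m_0, d_0) = (0, 1): a_0 = floor(sqrt(63)) = 7, since 7^2 = 49 <= 63 < 64 = 8^2.
Iterate m_{i+1} = d_i*a_i - m_i, d_{i+1} = (63 - m_{i+1}^2)/d_i, a_{i+1} = floor((a_0 + m_{i+1})/d_{i+1}):
  m_1 = 1*7 - 0 = 7, d_1 = (63 - 7^2)/1 = 14/1 = 14, a_1 = floor((7 + 7)/14) = 1.
  m_2 = 14*1 - 7 = 7, d_2 = (63 - 7^2)/14 = 14/14 = 1, a_2 = floor((7 + 7)/1) = 14.
  m_3 = 1*14 - 7 = 7, d_3 = (63 - 7^2)/1 = 14/1 = 14: (m_3, d_3) = (m_1, d_1) = (7, 14), so from here the quotients repeat a_1, a_2; the period length is 2.
So sqrt(63) = [7; (1, 14)] with period length k = 2.
k is even, so the fundamental solution of x^2 - 63y^2 = 1 is (p_{k-1}, q_{k-1}) = (p_1, q_1); compute convergents through index 1.
Convergents (p_i = a_i*p_{i-1} + p_{i-2}, q_i = a_i*q_{i-1} + q_{i-2} with p_{-2}=0, p_{-1}=1, q_{-2}=1, q_{-1}=0):
  i=0: a_0=7, p_0 = 7*1 + 0 = 7, q_0 = 7*0 + 1 = 1.
  i=1: a_1=1, p_1 = 1*7 + 1 = 8, q_1 = 1*1 + 0 = 1.
Check: 8^2 - 63*1^2 = 64 - 63 = 1, so (x, y) = (8, 1) solves the equation, and by the theorem it is the least positive solution.

(x, y) = (8, 1)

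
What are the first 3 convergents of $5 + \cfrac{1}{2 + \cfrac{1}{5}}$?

5/1, 11/2, 60/11

Using the convergent recurrence p_i = a_i*p_{i-1} + p_{i-2}, q_i = a_i*q_{i-1} + q_{i-2} with p_{-2}=0, p_{-1}=1, q_{-2}=1, q_{-1}=0:
  i=0: a_0=5, p_0 = 5*1 + 0 = 5, q_0 = 5*0 + 1 = 1.
  i=1: a_1=2, p_1 = 2*5 + 1 = 11, q_1 = 2*1 + 0 = 2.
  i=2: a_2=5, p_2 = 5*11 + 5 = 60, q_2 = 5*2 + 1 = 11.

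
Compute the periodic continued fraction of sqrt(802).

Write x_i = (sqrt(802) + m_i)/d_i with (m_0, d_0) = (0, 1). a_0 = floor(sqrt(802)) = 28, since 28^2 = 784 <= 802 < 841 = 29^2.
Iterate m_{i+1} = d_i*a_i - m_i, d_{i+1} = (802 - m_{i+1}^2)/d_i, a_{i+1} = floor((a_0 + m_{i+1})/d_{i+1}):
  m_1 = 1*28 - 0 = 28, d_1 = (802 - 28^2)/1 = 18/1 = 18, a_1 = floor((28 + 28)/18) = 3.
  m_2 = 18*3 - 28 = 26, d_2 = (802 - 26^2)/18 = 126/18 = 7, a_2 = floor((28 + 26)/7) = 7.
  m_3 = 7*7 - 26 = 23, d_3 = (802 - 23^2)/7 = 273/7 = 39, a_3 = floor((28 + 23)/39) = 1.
  m_4 = 39*1 - 23 = 16, d_4 = (802 - 16^2)/39 = 546/39 = 14, a_4 = floor((28 + 16)/14) = 3.
  m_5 = 14*3 - 16 = 26, d_5 = (802 - 26^2)/14 = 126/14 = 9, a_5 = floor((28 + 26)/9) = 6.
  m_6 = 9*6 - 26 = 28, d_6 = (802 - 28^2)/9 = 18/9 = 2, a_6 = floor((28 + 28)/2) = 28.
  m_7 = 2*28 - 28 = 28, d_7 = (802 - 28^2)/2 = 18/2 = 9, a_7 = floor((28 + 28)/9) = 6.
  m_8 = 9*6 - 28 = 26, d_8 = (802 - 26^2)/9 = 126/9 = 14, a_8 = floor((28 + 26)/14) = 3.
  m_9 = 14*3 - 26 = 16, d_9 = (802 - 16^2)/14 = 546/14 = 39, a_9 = floor((28 + 16)/39) = 1.
  m_10 = 39*1 - 16 = 23, d_10 = (802 - 23^2)/39 = 273/39 = 7, a_10 = floor((28 + 23)/7) = 7.
  m_11 = 7*7 - 23 = 26, d_11 = (802 - 26^2)/7 = 126/7 = 18, a_11 = floor((28 + 26)/18) = 3.
  m_12 = 18*3 - 26 = 28, d_12 = (802 - 28^2)/18 = 18/18 = 1, a_12 = floor((28 + 28)/1) = 56.
  m_13 = 1*56 - 28 = 28, d_13 = (802 - 28^2)/1 = 18/1 = 18: (m_13, d_13) = (m_1, d_1) = (28, 18), so from here the quotients repeat a_1, ..., a_12; the period length is 12.
Hence the expansion of sqrt(802) is a_0 = 28 followed by the repeating block 3, 7, 1, 3, 6, 28, 6, 3, 1, 7, 3, 56 (period 12).

[28; (3, 7, 1, 3, 6, 28, 6, 3, 1, 7, 3, 56)]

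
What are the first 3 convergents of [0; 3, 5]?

0/1, 1/3, 5/16

Using the convergent recurrence p_i = a_i*p_{i-1} + p_{i-2}, q_i = a_i*q_{i-1} + q_{i-2} with p_{-2}=0, p_{-1}=1, q_{-2}=1, q_{-1}=0:
  i=0: a_0=0, p_0 = 0*1 + 0 = 0, q_0 = 0*0 + 1 = 1.
  i=1: a_1=3, p_1 = 3*0 + 1 = 1, q_1 = 3*1 + 0 = 3.
  i=2: a_2=5, p_2 = 5*1 + 0 = 5, q_2 = 5*3 + 1 = 16.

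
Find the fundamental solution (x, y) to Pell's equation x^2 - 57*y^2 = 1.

(x, y) = (151, 20)

First expand sqrt(57) as a continued fraction. With x_i = (sqrt(57) + m_i)/d_i and (m_0, d_0) = (0, 1): a_0 = floor(sqrt(57)) = 7, since 7^2 = 49 <= 57 < 64 = 8^2.
Iterate m_{i+1} = d_i*a_i - m_i, d_{i+1} = (57 - m_{i+1}^2)/d_i, a_{i+1} = floor((a_0 + m_{i+1})/d_{i+1}):
  m_1 = 1*7 - 0 = 7, d_1 = (57 - 7^2)/1 = 8/1 = 8, a_1 = floor((7 + 7)/8) = 1.
  m_2 = 8*1 - 7 = 1, d_2 = (57 - 1^2)/8 = 56/8 = 7, a_2 = floor((7 + 1)/7) = 1.
  m_3 = 7*1 - 1 = 6, d_3 = (57 - 6^2)/7 = 21/7 = 3, a_3 = floor((7 + 6)/3) = 4.
  m_4 = 3*4 - 6 = 6, d_4 = (57 - 6^2)/3 = 21/3 = 7, a_4 = floor((7 + 6)/7) = 1.
  m_5 = 7*1 - 6 = 1, d_5 = (57 - 1^2)/7 = 56/7 = 8, a_5 = floor((7 + 1)/8) = 1.
  m_6 = 8*1 - 1 = 7, d_6 = (57 - 7^2)/8 = 8/8 = 1, a_6 = floor((7 + 7)/1) = 14.
  m_7 = 1*14 - 7 = 7, d_7 = (57 - 7^2)/1 = 8/1 = 8: (m_7, d_7) = (m_1, d_1) = (7, 8), so from here the quotients repeat a_1, ..., a_6; the period length is 6.
So sqrt(57) = [7; (1, 1, 4, 1, 1, 14)] with period length k = 6.
k is even, so the fundamental solution of x^2 - 57y^2 = 1 is (p_{k-1}, q_{k-1}) = (p_5, q_5); compute convergents through index 5.
Convergents (p_i = a_i*p_{i-1} + p_{i-2}, q_i = a_i*q_{i-1} + q_{i-2} with p_{-2}=0, p_{-1}=1, q_{-2}=1, q_{-1}=0):
  i=0: a_0=7, p_0 = 7*1 + 0 = 7, q_0 = 7*0 + 1 = 1.
  i=1: a_1=1, p_1 = 1*7 + 1 = 8, q_1 = 1*1 + 0 = 1.
  i=2: a_2=1, p_2 = 1*8 + 7 = 15, q_2 = 1*1 + 1 = 2.
  i=3: a_3=4, p_3 = 4*15 + 8 = 68, q_3 = 4*2 + 1 = 9.
  i=4: a_4=1, p_4 = 1*68 + 15 = 83, q_4 = 1*9 + 2 = 11.
  i=5: a_5=1, p_5 = 1*83 + 68 = 151, q_5 = 1*11 + 9 = 20.
Check: 151^2 - 57*20^2 = 22801 - 22800 = 1, so (x, y) = (151, 20) solves the equation, and by the theorem it is the least positive solution.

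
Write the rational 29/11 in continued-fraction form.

Run the Euclidean algorithm on 29 and 11; the successive quotients are the partial quotients a_0, a_1, ... (each step inverts the fractional part left over by the previous one):
  29 = 2*11 + 7, so a_0 = 2.
  11 = 1*7 + 4, so a_1 = 1.
  7 = 1*4 + 3, so a_2 = 1.
  4 = 1*3 + 1, so a_3 = 1.
  3 = 3*1 + 0, so a_4 = 3.
The remainder reaches 0 after 5 divisions, so the expansion has 5 partial quotients, read off in order.

[2; 1, 1, 1, 3]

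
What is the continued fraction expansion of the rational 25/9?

Run the Euclidean algorithm on 25 and 9; the successive quotients are the partial quotients a_0, a_1, ... (each step inverts the fractional part left over by the previous one):
  25 = 2*9 + 7, so a_0 = 2.
  9 = 1*7 + 2, so a_1 = 1.
  7 = 3*2 + 1, so a_2 = 3.
  2 = 2*1 + 0, so a_3 = 2.
The remainder reaches 0 after 4 divisions, so the expansion has 4 partial quotients, read off in order.

[2; 1, 3, 2]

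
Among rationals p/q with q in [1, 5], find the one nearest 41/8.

26/5

Expand x = 41/8 as a continued fraction with the Euclidean algorithm:
  41 = 5*8 + 1, so a_0 = 5.
  8 = 8*1 + 0, so a_1 = 8.
so x = [5; 8].
Convergents (p_i = a_i*p_{i-1} + p_{i-2}, q_i = a_i*q_{i-1} + q_{i-2} with p_{-2}=0, p_{-1}=1, q_{-2}=1, q_{-1}=0), until the denominator exceeds 5:
  i=0: a_0=5, p_0 = 5*1 + 0 = 5, q_0 = 5*0 + 1 = 1.
  i=1: a_1=8, p_1 = 8*5 + 1 = 41, q_1 = 8*1 + 0 = 8.
q_1 = 8 > 5, so the last convergent with denominator <= 5 is p_0/q_0 = 5/1.
The closest fraction with denominator <= 5 is either p_0/q_0 or the intermediate fraction (k*p_0 + p_{-1})/(k*q_0 + q_{-1}) with the largest k >= 1 whose denominator stays <= 5; these approach x as k grows, and every other convergent or intermediate fraction in range is farther away.
Largest k: floor((5 - q_{-1})/q_0) = floor((5 - 0)/1) = 5 (using the seeds p_{-1} = 1, q_{-1} = 0).
That gives (5*5 + 1)/(5*1 + 0) = 26/5.
Compare the errors: |x - 5/1| = |41*1 - 5*8|/(8*1) = 1/8, and |x - 26/5| = |41*5 - 26*8|/(8*5) = 3/40.
Cross-multiplying, 3*8 = 24 < 40 = 1*40, so 3/40 is smaller: the intermediate fraction 26/5 is closer to x than 5/1.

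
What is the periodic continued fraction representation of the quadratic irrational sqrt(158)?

Write x_i = (sqrt(158) + m_i)/d_i with (m_0, d_0) = (0, 1). a_0 = floor(sqrt(158)) = 12, since 12^2 = 144 <= 158 < 169 = 13^2.
Iterate m_{i+1} = d_i*a_i - m_i, d_{i+1} = (158 - m_{i+1}^2)/d_i, a_{i+1} = floor((a_0 + m_{i+1})/d_{i+1}):
  m_1 = 1*12 - 0 = 12, d_1 = (158 - 12^2)/1 = 14/1 = 14, a_1 = floor((12 + 12)/14) = 1.
  m_2 = 14*1 - 12 = 2, d_2 = (158 - 2^2)/14 = 154/14 = 11, a_2 = floor((12 + 2)/11) = 1.
  m_3 = 11*1 - 2 = 9, d_3 = (158 - 9^2)/11 = 77/11 = 7, a_3 = floor((12 + 9)/7) = 3.
  m_4 = 7*3 - 9 = 12, d_4 = (158 - 12^2)/7 = 14/7 = 2, a_4 = floor((12 + 12)/2) = 12.
  m_5 = 2*12 - 12 = 12, d_5 = (158 - 12^2)/2 = 14/2 = 7, a_5 = floor((12 + 12)/7) = 3.
  m_6 = 7*3 - 12 = 9, d_6 = (158 - 9^2)/7 = 77/7 = 11, a_6 = floor((12 + 9)/11) = 1.
  m_7 = 11*1 - 9 = 2, d_7 = (158 - 2^2)/11 = 154/11 = 14, a_7 = floor((12 + 2)/14) = 1.
  m_8 = 14*1 - 2 = 12, d_8 = (158 - 12^2)/14 = 14/14 = 1, a_8 = floor((12 + 12)/1) = 24.
  m_9 = 1*24 - 12 = 12, d_9 = (158 - 12^2)/1 = 14/1 = 14: (m_9, d_9) = (m_1, d_1) = (12, 14), so from here the quotients repeat a_1, ..., a_8; the period length is 8.
Hence the expansion of sqrt(158) is a_0 = 12 followed by the repeating block 1, 1, 3, 12, 3, 1, 1, 24 (period 8).

[12; (1, 1, 3, 12, 3, 1, 1, 24)]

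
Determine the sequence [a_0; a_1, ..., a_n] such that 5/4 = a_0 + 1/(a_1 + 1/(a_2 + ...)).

[1; 4]

Run the Euclidean algorithm on 5 and 4; the successive quotients are the partial quotients a_0, a_1, ... (each step inverts the fractional part left over by the previous one):
  5 = 1*4 + 1, so a_0 = 1.
  4 = 4*1 + 0, so a_1 = 4.
The remainder reaches 0 after 2 divisions, so the expansion has 2 partial quotients, read off in order.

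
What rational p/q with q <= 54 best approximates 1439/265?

Expand x = 1439/265 as a continued fraction with the Euclidean algorithm:
  1439 = 5*265 + 114, so a_0 = 5.
  265 = 2*114 + 37, so a_1 = 2.
  114 = 3*37 + 3, so a_2 = 3.
  37 = 12*3 + 1, so a_3 = 12.
  3 = 3*1 + 0, so a_4 = 3.
so x = [5; 2, 3, 12, 3].
Convergents (p_i = a_i*p_{i-1} + p_{i-2}, q_i = a_i*q_{i-1} + q_{i-2} with p_{-2}=0, p_{-1}=1, q_{-2}=1, q_{-1}=0), until the denominator exceeds 54:
  i=0: a_0=5, p_0 = 5*1 + 0 = 5, q_0 = 5*0 + 1 = 1.
  i=1: a_1=2, p_1 = 2*5 + 1 = 11, q_1 = 2*1 + 0 = 2.
  i=2: a_2=3, p_2 = 3*11 + 5 = 38, q_2 = 3*2 + 1 = 7.
  i=3: a_3=12, p_3 = 12*38 + 11 = 467, q_3 = 12*7 + 2 = 86.
q_3 = 86 > 54, so the last convergent with denominator <= 54 is p_2/q_2 = 38/7.
The closest fraction with denominator <= 54 is either p_2/q_2 or the intermediate fraction (k*p_2 + p_1)/(k*q_2 + q_1) with the largest k >= 1 whose denominator stays <= 54; these approach x as k grows, and every other convergent or intermediate fraction in range is farther away.
Largest k: floor((54 - q_1)/q_2) = floor((54 - 2)/7) = 7.
That gives (7*38 + 11)/(7*7 + 2) = 277/51.
Compare the errors: |x - 38/7| = |1439*7 - 38*265|/(265*7) = 3/1855, and |x - 277/51| = |1439*51 - 277*265|/(265*51) = 16/13515.
Cross-multiplying, 16*1855 = 29680 < 40545 = 3*13515, so 16/13515 is smaller: the intermediate fraction 277/51 is closer to x than 38/7.

277/51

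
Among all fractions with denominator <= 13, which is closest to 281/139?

2/1

Expand x = 281/139 as a continued fraction with the Euclidean algorithm:
  281 = 2*139 + 3, so a_0 = 2.
  139 = 46*3 + 1, so a_1 = 46.
  3 = 3*1 + 0, so a_2 = 3.
so x = [2; 46, 3].
Convergents (p_i = a_i*p_{i-1} + p_{i-2}, q_i = a_i*q_{i-1} + q_{i-2} with p_{-2}=0, p_{-1}=1, q_{-2}=1, q_{-1}=0), until the denominator exceeds 13:
  i=0: a_0=2, p_0 = 2*1 + 0 = 2, q_0 = 2*0 + 1 = 1.
  i=1: a_1=46, p_1 = 46*2 + 1 = 93, q_1 = 46*1 + 0 = 46.
q_1 = 46 > 13, so the last convergent with denominator <= 13 is p_0/q_0 = 2/1.
The closest fraction with denominator <= 13 is either p_0/q_0 or the intermediate fraction (k*p_0 + p_{-1})/(k*q_0 + q_{-1}) with the largest k >= 1 whose denominator stays <= 13; these approach x as k grows, and every other convergent or intermediate fraction in range is farther away.
Largest k: floor((13 - q_{-1})/q_0) = floor((13 - 0)/1) = 13 (using the seeds p_{-1} = 1, q_{-1} = 0).
That gives (13*2 + 1)/(13*1 + 0) = 27/13.
Compare the errors: |x - 2/1| = |281*1 - 2*139|/(139*1) = 3/139, and |x - 27/13| = |281*13 - 27*139|/(139*13) = 100/1807.
Cross-multiplying, 3*1807 = 5421 < 13900 = 100*139, so 3/139 is smaller: the convergent 2/1 is closer to x than 27/13.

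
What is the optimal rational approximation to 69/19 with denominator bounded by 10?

Expand x = 69/19 as a continued fraction with the Euclidean algorithm:
  69 = 3*19 + 12, so a_0 = 3.
  19 = 1*12 + 7, so a_1 = 1.
  12 = 1*7 + 5, so a_2 = 1.
  7 = 1*5 + 2, so a_3 = 1.
  5 = 2*2 + 1, so a_4 = 2.
  2 = 2*1 + 0, so a_5 = 2.
so x = [3; 1, 1, 1, 2, 2].
Convergents (p_i = a_i*p_{i-1} + p_{i-2}, q_i = a_i*q_{i-1} + q_{i-2} with p_{-2}=0, p_{-1}=1, q_{-2}=1, q_{-1}=0), until the denominator exceeds 10:
  i=0: a_0=3, p_0 = 3*1 + 0 = 3, q_0 = 3*0 + 1 = 1.
  i=1: a_1=1, p_1 = 1*3 + 1 = 4, q_1 = 1*1 + 0 = 1.
  i=2: a_2=1, p_2 = 1*4 + 3 = 7, q_2 = 1*1 + 1 = 2.
  i=3: a_3=1, p_3 = 1*7 + 4 = 11, q_3 = 1*2 + 1 = 3.
  i=4: a_4=2, p_4 = 2*11 + 7 = 29, q_4 = 2*3 + 2 = 8.
  i=5: a_5=2, p_5 = 2*29 + 11 = 69, q_5 = 2*8 + 3 = 19.
q_5 = 19 > 10, so the last convergent with denominator <= 10 is p_4/q_4 = 29/8.
The closest fraction with denominator <= 10 is either p_4/q_4 or the intermediate fraction (k*p_4 + p_3)/(k*q_4 + q_3) with the largest k >= 1 whose denominator stays <= 10; these approach x as k grows, and every other convergent or intermediate fraction in range is farther away.
Largest k: floor((10 - q_3)/q_4) = floor((10 - 3)/8) = 0.
Since k = 0, no intermediate fraction beyond p_4/q_4 has denominator <= 10, so the convergent 29/8 is the closest (its error is |69*8 - 29*19|/(19*8) = 1/152).

29/8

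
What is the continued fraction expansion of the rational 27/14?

Run the Euclidean algorithm on 27 and 14; the successive quotients are the partial quotients a_0, a_1, ... (each step inverts the fractional part left over by the previous one):
  27 = 1*14 + 13, so a_0 = 1.
  14 = 1*13 + 1, so a_1 = 1.
  13 = 13*1 + 0, so a_2 = 13.
The remainder reaches 0 after 3 divisions, so the expansion has 3 partial quotients, read off in order.

[1; 1, 13]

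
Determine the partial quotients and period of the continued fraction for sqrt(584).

[24; (6, 48)]

Write x_i = (sqrt(584) + m_i)/d_i with (m_0, d_0) = (0, 1). a_0 = floor(sqrt(584)) = 24, since 24^2 = 576 <= 584 < 625 = 25^2.
Iterate m_{i+1} = d_i*a_i - m_i, d_{i+1} = (584 - m_{i+1}^2)/d_i, a_{i+1} = floor((a_0 + m_{i+1})/d_{i+1}):
  m_1 = 1*24 - 0 = 24, d_1 = (584 - 24^2)/1 = 8/1 = 8, a_1 = floor((24 + 24)/8) = 6.
  m_2 = 8*6 - 24 = 24, d_2 = (584 - 24^2)/8 = 8/8 = 1, a_2 = floor((24 + 24)/1) = 48.
  m_3 = 1*48 - 24 = 24, d_3 = (584 - 24^2)/1 = 8/1 = 8: (m_3, d_3) = (m_1, d_1) = (24, 8), so from here the quotients repeat a_1, a_2; the period length is 2.
Hence the expansion of sqrt(584) is a_0 = 24 followed by the repeating block 6, 48 (period 2).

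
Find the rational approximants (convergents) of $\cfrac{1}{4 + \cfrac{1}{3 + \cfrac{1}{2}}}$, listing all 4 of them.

Using the convergent recurrence p_i = a_i*p_{i-1} + p_{i-2}, q_i = a_i*q_{i-1} + q_{i-2} with p_{-2}=0, p_{-1}=1, q_{-2}=1, q_{-1}=0:
  i=0: a_0=0, p_0 = 0*1 + 0 = 0, q_0 = 0*0 + 1 = 1.
  i=1: a_1=4, p_1 = 4*0 + 1 = 1, q_1 = 4*1 + 0 = 4.
  i=2: a_2=3, p_2 = 3*1 + 0 = 3, q_2 = 3*4 + 1 = 13.
  i=3: a_3=2, p_3 = 2*3 + 1 = 7, q_3 = 2*13 + 4 = 30.

0/1, 1/4, 3/13, 7/30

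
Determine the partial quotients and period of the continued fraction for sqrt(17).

[4; (8)]

Write x_i = (sqrt(17) + m_i)/d_i with (m_0, d_0) = (0, 1). a_0 = floor(sqrt(17)) = 4, since 4^2 = 16 <= 17 < 25 = 5^2.
Iterate m_{i+1} = d_i*a_i - m_i, d_{i+1} = (17 - m_{i+1}^2)/d_i, a_{i+1} = floor((a_0 + m_{i+1})/d_{i+1}):
  m_1 = 1*4 - 0 = 4, d_1 = (17 - 4^2)/1 = 1/1 = 1, a_1 = floor((4 + 4)/1) = 8.
  m_2 = 1*8 - 4 = 4, d_2 = (17 - 4^2)/1 = 1/1 = 1: (m_2, d_2) = (m_1, d_1) = (4, 1), so from here the quotient a_1 repeats; the period length is 1.
Hence the expansion of sqrt(17) is a_0 = 4 followed by the repeating block 8 (period 1).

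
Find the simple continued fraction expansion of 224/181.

Run the Euclidean algorithm on 224 and 181; the successive quotients are the partial quotients a_0, a_1, ... (each step inverts the fractional part left over by the previous one):
  224 = 1*181 + 43, so a_0 = 1.
  181 = 4*43 + 9, so a_1 = 4.
  43 = 4*9 + 7, so a_2 = 4.
  9 = 1*7 + 2, so a_3 = 1.
  7 = 3*2 + 1, so a_4 = 3.
  2 = 2*1 + 0, so a_5 = 2.
The remainder reaches 0 after 6 divisions, so the expansion has 6 partial quotients, read off in order.

[1; 4, 4, 1, 3, 2]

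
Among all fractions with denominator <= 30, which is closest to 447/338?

37/28

Expand x = 447/338 as a continued fraction with the Euclidean algorithm:
  447 = 1*338 + 109, so a_0 = 1.
  338 = 3*109 + 11, so a_1 = 3.
  109 = 9*11 + 10, so a_2 = 9.
  11 = 1*10 + 1, so a_3 = 1.
  10 = 10*1 + 0, so a_4 = 10.
so x = [1; 3, 9, 1, 10].
Convergents (p_i = a_i*p_{i-1} + p_{i-2}, q_i = a_i*q_{i-1} + q_{i-2} with p_{-2}=0, p_{-1}=1, q_{-2}=1, q_{-1}=0), until the denominator exceeds 30:
  i=0: a_0=1, p_0 = 1*1 + 0 = 1, q_0 = 1*0 + 1 = 1.
  i=1: a_1=3, p_1 = 3*1 + 1 = 4, q_1 = 3*1 + 0 = 3.
  i=2: a_2=9, p_2 = 9*4 + 1 = 37, q_2 = 9*3 + 1 = 28.
  i=3: a_3=1, p_3 = 1*37 + 4 = 41, q_3 = 1*28 + 3 = 31.
q_3 = 31 > 30, so the last convergent with denominator <= 30 is p_2/q_2 = 37/28.
The closest fraction with denominator <= 30 is either p_2/q_2 or the intermediate fraction (k*p_2 + p_1)/(k*q_2 + q_1) with the largest k >= 1 whose denominator stays <= 30; these approach x as k grows, and every other convergent or intermediate fraction in range is farther away.
Largest k: floor((30 - q_1)/q_2) = floor((30 - 3)/28) = 0.
Since k = 0, no intermediate fraction beyond p_2/q_2 has denominator <= 30, so the convergent 37/28 is the closest (its error is |447*28 - 37*338|/(338*28) = 10/9464).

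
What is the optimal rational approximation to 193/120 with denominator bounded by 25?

37/23

Expand x = 193/120 as a continued fraction with the Euclidean algorithm:
  193 = 1*120 + 73, so a_0 = 1.
  120 = 1*73 + 47, so a_1 = 1.
  73 = 1*47 + 26, so a_2 = 1.
  47 = 1*26 + 21, so a_3 = 1.
  26 = 1*21 + 5, so a_4 = 1.
  21 = 4*5 + 1, so a_5 = 4.
  5 = 5*1 + 0, so a_6 = 5.
so x = [1; 1, 1, 1, 1, 4, 5].
Convergents (p_i = a_i*p_{i-1} + p_{i-2}, q_i = a_i*q_{i-1} + q_{i-2} with p_{-2}=0, p_{-1}=1, q_{-2}=1, q_{-1}=0), until the denominator exceeds 25:
  i=0: a_0=1, p_0 = 1*1 + 0 = 1, q_0 = 1*0 + 1 = 1.
  i=1: a_1=1, p_1 = 1*1 + 1 = 2, q_1 = 1*1 + 0 = 1.
  i=2: a_2=1, p_2 = 1*2 + 1 = 3, q_2 = 1*1 + 1 = 2.
  i=3: a_3=1, p_3 = 1*3 + 2 = 5, q_3 = 1*2 + 1 = 3.
  i=4: a_4=1, p_4 = 1*5 + 3 = 8, q_4 = 1*3 + 2 = 5.
  i=5: a_5=4, p_5 = 4*8 + 5 = 37, q_5 = 4*5 + 3 = 23.
  i=6: a_6=5, p_6 = 5*37 + 8 = 193, q_6 = 5*23 + 5 = 120.
q_6 = 120 > 25, so the last convergent with denominator <= 25 is p_5/q_5 = 37/23.
The closest fraction with denominator <= 25 is either p_5/q_5 or the intermediate fraction (k*p_5 + p_4)/(k*q_5 + q_4) with the largest k >= 1 whose denominator stays <= 25; these approach x as k grows, and every other convergent or intermediate fraction in range is farther away.
Largest k: floor((25 - q_4)/q_5) = floor((25 - 5)/23) = 0.
Since k = 0, no intermediate fraction beyond p_5/q_5 has denominator <= 25, so the convergent 37/23 is the closest (its error is |193*23 - 37*120|/(120*23) = 1/2760).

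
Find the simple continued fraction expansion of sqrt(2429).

Write x_i = (sqrt(2429) + m_i)/d_i with (m_0, d_0) = (0, 1). a_0 = floor(sqrt(2429)) = 49, since 49^2 = 2401 <= 2429 < 2500 = 50^2.
Iterate m_{i+1} = d_i*a_i - m_i, d_{i+1} = (2429 - m_{i+1}^2)/d_i, a_{i+1} = floor((a_0 + m_{i+1})/d_{i+1}):
  m_1 = 1*49 - 0 = 49, d_1 = (2429 - 49^2)/1 = 28/1 = 28, a_1 = floor((49 + 49)/28) = 3.
  m_2 = 28*3 - 49 = 35, d_2 = (2429 - 35^2)/28 = 1204/28 = 43, a_2 = floor((49 + 35)/43) = 1.
  m_3 = 43*1 - 35 = 8, d_3 = (2429 - 8^2)/43 = 2365/43 = 55, a_3 = floor((49 + 8)/55) = 1.
  m_4 = 55*1 - 8 = 47, d_4 = (2429 - 47^2)/55 = 220/55 = 4, a_4 = floor((49 + 47)/4) = 24.
  m_5 = 4*24 - 47 = 49, d_5 = (2429 - 49^2)/4 = 28/4 = 7, a_5 = floor((49 + 49)/7) = 14.
  m_6 = 7*14 - 49 = 49, d_6 = (2429 - 49^2)/7 = 28/7 = 4, a_6 = floor((49 + 49)/4) = 24.
  m_7 = 4*24 - 49 = 47, d_7 = (2429 - 47^2)/4 = 220/4 = 55, a_7 = floor((49 + 47)/55) = 1.
  m_8 = 55*1 - 47 = 8, d_8 = (2429 - 8^2)/55 = 2365/55 = 43, a_8 = floor((49 + 8)/43) = 1.
  m_9 = 43*1 - 8 = 35, d_9 = (2429 - 35^2)/43 = 1204/43 = 28, a_9 = floor((49 + 35)/28) = 3.
  m_10 = 28*3 - 35 = 49, d_10 = (2429 - 49^2)/28 = 28/28 = 1, a_10 = floor((49 + 49)/1) = 98.
  m_11 = 1*98 - 49 = 49, d_11 = (2429 - 49^2)/1 = 28/1 = 28: (m_11, d_11) = (m_1, d_1) = (49, 28), so from here the quotients repeat a_1, ..., a_10; the period length is 10.
Hence the expansion of sqrt(2429) is a_0 = 49 followed by the repeating block 3, 1, 1, 24, 14, 24, 1, 1, 3, 98 (period 10).

[49; (3, 1, 1, 24, 14, 24, 1, 1, 3, 98)]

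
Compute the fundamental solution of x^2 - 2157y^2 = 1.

First expand sqrt(2157) as a continued fraction. With x_i = (sqrt(2157) + m_i)/d_i and (m_0, d_0) = (0, 1): a_0 = floor(sqrt(2157)) = 46, since 46^2 = 2116 <= 2157 < 2209 = 47^2.
Iterate m_{i+1} = d_i*a_i - m_i, d_{i+1} = (2157 - m_{i+1}^2)/d_i, a_{i+1} = floor((a_0 + m_{i+1})/d_{i+1}):
  m_1 = 1*46 - 0 = 46, d_1 = (2157 - 46^2)/1 = 41/1 = 41, a_1 = floor((46 + 46)/41) = 2.
  m_2 = 41*2 - 46 = 36, d_2 = (2157 - 36^2)/41 = 861/41 = 21, a_2 = floor((46 + 36)/21) = 3.
  m_3 = 21*3 - 36 = 27, d_3 = (2157 - 27^2)/21 = 1428/21 = 68, a_3 = floor((46 + 27)/68) = 1.
  m_4 = 68*1 - 27 = 41, d_4 = (2157 - 41^2)/68 = 476/68 = 7, a_4 = floor((46 + 41)/7) = 12.
  m_5 = 7*12 - 41 = 43, d_5 = (2157 - 43^2)/7 = 308/7 = 44, a_5 = floor((46 + 43)/44) = 2.
  m_6 = 44*2 - 43 = 45, d_6 = (2157 - 45^2)/44 = 132/44 = 3, a_6 = floor((46 + 45)/3) = 30.
  m_7 = 3*30 - 45 = 45, d_7 = (2157 - 45^2)/3 = 132/3 = 44, a_7 = floor((46 + 45)/44) = 2.
  m_8 = 44*2 - 45 = 43, d_8 = (2157 - 43^2)/44 = 308/44 = 7, a_8 = floor((46 + 43)/7) = 12.
  m_9 = 7*12 - 43 = 41, d_9 = (2157 - 41^2)/7 = 476/7 = 68, a_9 = floor((46 + 41)/68) = 1.
  m_10 = 68*1 - 41 = 27, d_10 = (2157 - 27^2)/68 = 1428/68 = 21, a_10 = floor((46 + 27)/21) = 3.
  m_11 = 21*3 - 27 = 36, d_11 = (2157 - 36^2)/21 = 861/21 = 41, a_11 = floor((46 + 36)/41) = 2.
  m_12 = 41*2 - 36 = 46, d_12 = (2157 - 46^2)/41 = 41/41 = 1, a_12 = floor((46 + 46)/1) = 92.
  m_13 = 1*92 - 46 = 46, d_13 = (2157 - 46^2)/1 = 41/1 = 41: (m_13, d_13) = (m_1, d_1) = (46, 41), so from here the quotients repeat a_1, ..., a_12; the period length is 12.
So sqrt(2157) = [46; (2, 3, 1, 12, 2, 30, 2, 12, 1, 3, 2, 92)] with period length k = 12.
k is even, so the fundamental solution of x^2 - 2157y^2 = 1 is (p_{k-1}, q_{k-1}) = (p_11, q_11); compute convergents through index 11.
Convergents (p_i = a_i*p_{i-1} + p_{i-2}, q_i = a_i*q_{i-1} + q_{i-2} with p_{-2}=0, p_{-1}=1, q_{-2}=1, q_{-1}=0):
  i=0: a_0=46, p_0 = 46*1 + 0 = 46, q_0 = 46*0 + 1 = 1.
  i=1: a_1=2, p_1 = 2*46 + 1 = 93, q_1 = 2*1 + 0 = 2.
  i=2: a_2=3, p_2 = 3*93 + 46 = 325, q_2 = 3*2 + 1 = 7.
  i=3: a_3=1, p_3 = 1*325 + 93 = 418, q_3 = 1*7 + 2 = 9.
  i=4: a_4=12, p_4 = 12*418 + 325 = 5341, q_4 = 12*9 + 7 = 115.
  i=5: a_5=2, p_5 = 2*5341 + 418 = 11100, q_5 = 2*115 + 9 = 239.
  i=6: a_6=30, p_6 = 30*11100 + 5341 = 338341, q_6 = 30*239 + 115 = 7285.
  i=7: a_7=2, p_7 = 2*338341 + 11100 = 687782, q_7 = 2*7285 + 239 = 14809.
  i=8: a_8=12, p_8 = 12*687782 + 338341 = 8591725, q_8 = 12*14809 + 7285 = 184993.
  i=9: a_9=1, p_9 = 1*8591725 + 687782 = 9279507, q_9 = 1*184993 + 14809 = 199802.
  i=10: a_10=3, p_10 = 3*9279507 + 8591725 = 36430246, q_10 = 3*199802 + 184993 = 784399.
  i=11: a_11=2, p_11 = 2*36430246 + 9279507 = 82139999, q_11 = 2*784399 + 199802 = 1768600.
Check: 82139999^2 - 2157*1768600^2 = 6746979435720001 - 6746979435720000 = 1, so (x, y) = (82139999, 1768600) solves the equation, and by the theorem it is the least positive solution.

(x, y) = (82139999, 1768600)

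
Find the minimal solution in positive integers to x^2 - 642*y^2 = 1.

First expand sqrt(642) as a continued fraction. With x_i = (sqrt(642) + m_i)/d_i and (m_0, d_0) = (0, 1): a_0 = floor(sqrt(642)) = 25, since 25^2 = 625 <= 642 < 676 = 26^2.
Iterate m_{i+1} = d_i*a_i - m_i, d_{i+1} = (642 - m_{i+1}^2)/d_i, a_{i+1} = floor((a_0 + m_{i+1})/d_{i+1}):
  m_1 = 1*25 - 0 = 25, d_1 = (642 - 25^2)/1 = 17/1 = 17, a_1 = floor((25 + 25)/17) = 2.
  m_2 = 17*2 - 25 = 9, d_2 = (642 - 9^2)/17 = 561/17 = 33, a_2 = floor((25 + 9)/33) = 1.
  m_3 = 33*1 - 9 = 24, d_3 = (642 - 24^2)/33 = 66/33 = 2, a_3 = floor((25 + 24)/2) = 24.
  m_4 = 2*24 - 24 = 24, d_4 = (642 - 24^2)/2 = 66/2 = 33, a_4 = floor((25 + 24)/33) = 1.
  m_5 = 33*1 - 24 = 9, d_5 = (642 - 9^2)/33 = 561/33 = 17, a_5 = floor((25 + 9)/17) = 2.
  m_6 = 17*2 - 9 = 25, d_6 = (642 - 25^2)/17 = 17/17 = 1, a_6 = floor((25 + 25)/1) = 50.
  m_7 = 1*50 - 25 = 25, d_7 = (642 - 25^2)/1 = 17/1 = 17: (m_7, d_7) = (m_1, d_1) = (25, 17), so from here the quotients repeat a_1, ..., a_6; the period length is 6.
So sqrt(642) = [25; (2, 1, 24, 1, 2, 50)] with period length k = 6.
k is even, so the fundamental solution of x^2 - 642y^2 = 1 is (p_{k-1}, q_{k-1}) = (p_5, q_5); compute convergents through index 5.
Convergents (p_i = a_i*p_{i-1} + p_{i-2}, q_i = a_i*q_{i-1} + q_{i-2} with p_{-2}=0, p_{-1}=1, q_{-2}=1, q_{-1}=0):
  i=0: a_0=25, p_0 = 25*1 + 0 = 25, q_0 = 25*0 + 1 = 1.
  i=1: a_1=2, p_1 = 2*25 + 1 = 51, q_1 = 2*1 + 0 = 2.
  i=2: a_2=1, p_2 = 1*51 + 25 = 76, q_2 = 1*2 + 1 = 3.
  i=3: a_3=24, p_3 = 24*76 + 51 = 1875, q_3 = 24*3 + 2 = 74.
  i=4: a_4=1, p_4 = 1*1875 + 76 = 1951, q_4 = 1*74 + 3 = 77.
  i=5: a_5=2, p_5 = 2*1951 + 1875 = 5777, q_5 = 2*77 + 74 = 228.
Check: 5777^2 - 642*228^2 = 33373729 - 33373728 = 1, so (x, y) = (5777, 228) solves the equation, and by the theorem it is the least positive solution.

(x, y) = (5777, 228)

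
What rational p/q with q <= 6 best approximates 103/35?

Expand x = 103/35 as a continued fraction with the Euclidean algorithm:
  103 = 2*35 + 33, so a_0 = 2.
  35 = 1*33 + 2, so a_1 = 1.
  33 = 16*2 + 1, so a_2 = 16.
  2 = 2*1 + 0, so a_3 = 2.
so x = [2; 1, 16, 2].
Convergents (p_i = a_i*p_{i-1} + p_{i-2}, q_i = a_i*q_{i-1} + q_{i-2} with p_{-2}=0, p_{-1}=1, q_{-2}=1, q_{-1}=0), until the denominator exceeds 6:
  i=0: a_0=2, p_0 = 2*1 + 0 = 2, q_0 = 2*0 + 1 = 1.
  i=1: a_1=1, p_1 = 1*2 + 1 = 3, q_1 = 1*1 + 0 = 1.
  i=2: a_2=16, p_2 = 16*3 + 2 = 50, q_2 = 16*1 + 1 = 17.
q_2 = 17 > 6, so the last convergent with denominator <= 6 is p_1/q_1 = 3/1.
The closest fraction with denominator <= 6 is either p_1/q_1 or the intermediate fraction (k*p_1 + p_0)/(k*q_1 + q_0) with the largest k >= 1 whose denominator stays <= 6; these approach x as k grows, and every other convergent or intermediate fraction in range is farther away.
Largest k: floor((6 - q_0)/q_1) = floor((6 - 1)/1) = 5.
That gives (5*3 + 2)/(5*1 + 1) = 17/6.
Compare the errors: |x - 3/1| = |103*1 - 3*35|/(35*1) = 2/35, and |x - 17/6| = |103*6 - 17*35|/(35*6) = 23/210.
Cross-multiplying, 2*210 = 420 < 805 = 23*35, so 2/35 is smaller: the convergent 3/1 is closer to x than 17/6.

3/1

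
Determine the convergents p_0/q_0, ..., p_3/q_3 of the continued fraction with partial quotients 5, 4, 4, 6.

5/1, 21/4, 89/17, 555/106

Using the convergent recurrence p_i = a_i*p_{i-1} + p_{i-2}, q_i = a_i*q_{i-1} + q_{i-2} with p_{-2}=0, p_{-1}=1, q_{-2}=1, q_{-1}=0:
  i=0: a_0=5, p_0 = 5*1 + 0 = 5, q_0 = 5*0 + 1 = 1.
  i=1: a_1=4, p_1 = 4*5 + 1 = 21, q_1 = 4*1 + 0 = 4.
  i=2: a_2=4, p_2 = 4*21 + 5 = 89, q_2 = 4*4 + 1 = 17.
  i=3: a_3=6, p_3 = 6*89 + 21 = 555, q_3 = 6*17 + 4 = 106.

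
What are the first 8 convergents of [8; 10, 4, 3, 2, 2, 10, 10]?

8/1, 81/10, 332/41, 1077/133, 2486/307, 6049/747, 62976/7777, 635809/78517

Using the convergent recurrence p_i = a_i*p_{i-1} + p_{i-2}, q_i = a_i*q_{i-1} + q_{i-2} with p_{-2}=0, p_{-1}=1, q_{-2}=1, q_{-1}=0:
  i=0: a_0=8, p_0 = 8*1 + 0 = 8, q_0 = 8*0 + 1 = 1.
  i=1: a_1=10, p_1 = 10*8 + 1 = 81, q_1 = 10*1 + 0 = 10.
  i=2: a_2=4, p_2 = 4*81 + 8 = 332, q_2 = 4*10 + 1 = 41.
  i=3: a_3=3, p_3 = 3*332 + 81 = 1077, q_3 = 3*41 + 10 = 133.
  i=4: a_4=2, p_4 = 2*1077 + 332 = 2486, q_4 = 2*133 + 41 = 307.
  i=5: a_5=2, p_5 = 2*2486 + 1077 = 6049, q_5 = 2*307 + 133 = 747.
  i=6: a_6=10, p_6 = 10*6049 + 2486 = 62976, q_6 = 10*747 + 307 = 7777.
  i=7: a_7=10, p_7 = 10*62976 + 6049 = 635809, q_7 = 10*7777 + 747 = 78517.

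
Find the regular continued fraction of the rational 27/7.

Run the Euclidean algorithm on 27 and 7; the successive quotients are the partial quotients a_0, a_1, ... (each step inverts the fractional part left over by the previous one):
  27 = 3*7 + 6, so a_0 = 3.
  7 = 1*6 + 1, so a_1 = 1.
  6 = 6*1 + 0, so a_2 = 6.
The remainder reaches 0 after 3 divisions, so the expansion has 3 partial quotients, read off in order.

[3; 1, 6]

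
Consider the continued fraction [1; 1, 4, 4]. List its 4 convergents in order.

Using the convergent recurrence p_i = a_i*p_{i-1} + p_{i-2}, q_i = a_i*q_{i-1} + q_{i-2} with p_{-2}=0, p_{-1}=1, q_{-2}=1, q_{-1}=0:
  i=0: a_0=1, p_0 = 1*1 + 0 = 1, q_0 = 1*0 + 1 = 1.
  i=1: a_1=1, p_1 = 1*1 + 1 = 2, q_1 = 1*1 + 0 = 1.
  i=2: a_2=4, p_2 = 4*2 + 1 = 9, q_2 = 4*1 + 1 = 5.
  i=3: a_3=4, p_3 = 4*9 + 2 = 38, q_3 = 4*5 + 1 = 21.

1/1, 2/1, 9/5, 38/21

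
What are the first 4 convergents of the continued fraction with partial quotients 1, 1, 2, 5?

Using the convergent recurrence p_i = a_i*p_{i-1} + p_{i-2}, q_i = a_i*q_{i-1} + q_{i-2} with p_{-2}=0, p_{-1}=1, q_{-2}=1, q_{-1}=0:
  i=0: a_0=1, p_0 = 1*1 + 0 = 1, q_0 = 1*0 + 1 = 1.
  i=1: a_1=1, p_1 = 1*1 + 1 = 2, q_1 = 1*1 + 0 = 1.
  i=2: a_2=2, p_2 = 2*2 + 1 = 5, q_2 = 2*1 + 1 = 3.
  i=3: a_3=5, p_3 = 5*5 + 2 = 27, q_3 = 5*3 + 1 = 16.

1/1, 2/1, 5/3, 27/16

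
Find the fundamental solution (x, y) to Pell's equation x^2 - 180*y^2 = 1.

(x, y) = (161, 12)

First expand sqrt(180) as a continued fraction. With x_i = (sqrt(180) + m_i)/d_i and (m_0, d_0) = (0, 1): a_0 = floor(sqrt(180)) = 13, since 13^2 = 169 <= 180 < 196 = 14^2.
Iterate m_{i+1} = d_i*a_i - m_i, d_{i+1} = (180 - m_{i+1}^2)/d_i, a_{i+1} = floor((a_0 + m_{i+1})/d_{i+1}):
  m_1 = 1*13 - 0 = 13, d_1 = (180 - 13^2)/1 = 11/1 = 11, a_1 = floor((13 + 13)/11) = 2.
  m_2 = 11*2 - 13 = 9, d_2 = (180 - 9^2)/11 = 99/11 = 9, a_2 = floor((13 + 9)/9) = 2.
  m_3 = 9*2 - 9 = 9, d_3 = (180 - 9^2)/9 = 99/9 = 11, a_3 = floor((13 + 9)/11) = 2.
  m_4 = 11*2 - 9 = 13, d_4 = (180 - 13^2)/11 = 11/11 = 1, a_4 = floor((13 + 13)/1) = 26.
  m_5 = 1*26 - 13 = 13, d_5 = (180 - 13^2)/1 = 11/1 = 11: (m_5, d_5) = (m_1, d_1) = (13, 11), so from here the quotients repeat a_1, ..., a_4; the period length is 4.
So sqrt(180) = [13; (2, 2, 2, 26)] with period length k = 4.
k is even, so the fundamental solution of x^2 - 180y^2 = 1 is (p_{k-1}, q_{k-1}) = (p_3, q_3); compute convergents through index 3.
Convergents (p_i = a_i*p_{i-1} + p_{i-2}, q_i = a_i*q_{i-1} + q_{i-2} with p_{-2}=0, p_{-1}=1, q_{-2}=1, q_{-1}=0):
  i=0: a_0=13, p_0 = 13*1 + 0 = 13, q_0 = 13*0 + 1 = 1.
  i=1: a_1=2, p_1 = 2*13 + 1 = 27, q_1 = 2*1 + 0 = 2.
  i=2: a_2=2, p_2 = 2*27 + 13 = 67, q_2 = 2*2 + 1 = 5.
  i=3: a_3=2, p_3 = 2*67 + 27 = 161, q_3 = 2*5 + 2 = 12.
Check: 161^2 - 180*12^2 = 25921 - 25920 = 1, so (x, y) = (161, 12) solves the equation, and by the theorem it is the least positive solution.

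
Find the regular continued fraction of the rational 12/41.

[0; 3, 2, 2, 2]

Run the Euclidean algorithm on 12 and 41; the successive quotients are the partial quotients a_0, a_1, ... (each step inverts the fractional part left over by the previous one):
  12 = 0*41 + 12, so a_0 = 0.
  41 = 3*12 + 5, so a_1 = 3.
  12 = 2*5 + 2, so a_2 = 2.
  5 = 2*2 + 1, so a_3 = 2.
  2 = 2*1 + 0, so a_4 = 2.
The remainder reaches 0 after 5 divisions, so the expansion has 5 partial quotients, read off in order.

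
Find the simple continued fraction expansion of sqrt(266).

[16; (3, 4, 3, 32)]

Write x_i = (sqrt(266) + m_i)/d_i with (m_0, d_0) = (0, 1). a_0 = floor(sqrt(266)) = 16, since 16^2 = 256 <= 266 < 289 = 17^2.
Iterate m_{i+1} = d_i*a_i - m_i, d_{i+1} = (266 - m_{i+1}^2)/d_i, a_{i+1} = floor((a_0 + m_{i+1})/d_{i+1}):
  m_1 = 1*16 - 0 = 16, d_1 = (266 - 16^2)/1 = 10/1 = 10, a_1 = floor((16 + 16)/10) = 3.
  m_2 = 10*3 - 16 = 14, d_2 = (266 - 14^2)/10 = 70/10 = 7, a_2 = floor((16 + 14)/7) = 4.
  m_3 = 7*4 - 14 = 14, d_3 = (266 - 14^2)/7 = 70/7 = 10, a_3 = floor((16 + 14)/10) = 3.
  m_4 = 10*3 - 14 = 16, d_4 = (266 - 16^2)/10 = 10/10 = 1, a_4 = floor((16 + 16)/1) = 32.
  m_5 = 1*32 - 16 = 16, d_5 = (266 - 16^2)/1 = 10/1 = 10: (m_5, d_5) = (m_1, d_1) = (16, 10), so from here the quotients repeat a_1, ..., a_4; the period length is 4.
Hence the expansion of sqrt(266) is a_0 = 16 followed by the repeating block 3, 4, 3, 32 (period 4).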